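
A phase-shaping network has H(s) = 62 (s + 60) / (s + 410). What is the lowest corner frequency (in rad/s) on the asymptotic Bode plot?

60 rad/s

Break frequencies occur at each pole and zero magnitude: 60 rad/s, 410 rad/s.
The lowest is 60 rad/s.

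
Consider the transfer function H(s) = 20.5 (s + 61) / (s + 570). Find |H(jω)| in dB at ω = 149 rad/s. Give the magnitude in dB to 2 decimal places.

|j149 + 61| = √(149² + 61²) = 161
|j149 + 570| = √(149² + 570²) = 589.2
|H(j149)| = 20.5 × 161 / 589.2 = 5.6022
20 log₁₀(5.6022) = 14.967 dB

14.97 dB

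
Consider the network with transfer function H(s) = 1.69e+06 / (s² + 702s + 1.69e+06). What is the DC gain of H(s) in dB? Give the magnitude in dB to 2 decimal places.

0.00 dB

H(0) = 1.69e+06 / 1.69e+06 = 1
20 log₁₀(1) = 0.000 dB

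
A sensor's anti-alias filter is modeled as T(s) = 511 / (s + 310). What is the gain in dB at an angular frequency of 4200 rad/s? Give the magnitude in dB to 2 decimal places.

-18.32 dB

|j4200 + 310| = √(4200² + 310²) = 4211
|T(j4200)| = 511 / 4211 = 0.12134
20 log₁₀(0.12134) = -18.320 dB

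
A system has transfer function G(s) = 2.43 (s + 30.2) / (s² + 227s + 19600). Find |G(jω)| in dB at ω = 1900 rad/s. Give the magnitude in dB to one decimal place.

|j1900 + 30.2| = √(1900² + 30.2²) = 1900
|(j1900)² + 227(j1900) + 19600| = |-3.5904e+06 + j4.313e+05| = 3.616e+06
|G(j1900)| = 2.43 × 1900 / 3.616e+06 = 0.0012769
20 log₁₀(0.0012769) = -57.88 dB

-57.9 dB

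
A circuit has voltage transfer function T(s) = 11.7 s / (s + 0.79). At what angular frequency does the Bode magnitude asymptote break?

The single real pole at s = −0.79 gives a corner at ω = 0.79 rad/s.

0.79 rad/s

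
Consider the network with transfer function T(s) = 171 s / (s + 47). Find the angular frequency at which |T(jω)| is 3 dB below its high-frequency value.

For a single-pole high-pass, the −3 dB point is at the pole: ω = 47 rad s⁻¹.

47 rad s⁻¹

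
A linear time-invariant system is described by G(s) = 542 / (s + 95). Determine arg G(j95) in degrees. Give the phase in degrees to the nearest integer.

-45°

∠(j95 + 95) = arctan(95/95) = 45.00°
∠G(j95) = −45.00° = -45.00°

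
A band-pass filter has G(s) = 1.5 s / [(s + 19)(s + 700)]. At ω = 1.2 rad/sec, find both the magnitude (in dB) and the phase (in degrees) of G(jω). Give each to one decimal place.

|G| = -77.4 dB, ∠G = 86.3°

|j1.2| = 1.2
|j1.2 + 19| = √(1.2² + 19²) = 19.04
|j1.2 + 700| = √(1.2² + 700²) = 700
|G(j1.2)| = 1.5 × 1.2 / (19.04 × 700) = 0.00013507
20 log₁₀(0.00013507) = -77.39 dB
∠(j1.2) = 90.00°
∠(j1.2 + 19) = arctan(1.2/19) = 3.61°
∠(j1.2 + 700) = arctan(1.2/700) = 0.10°
∠G(j1.2) = 90.00° − (3.61° + 0.10°) = 86.29°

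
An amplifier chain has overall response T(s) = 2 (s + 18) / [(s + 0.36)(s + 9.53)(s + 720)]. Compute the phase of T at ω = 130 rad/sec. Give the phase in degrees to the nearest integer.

∠(j130 + 18) = arctan(130/18) = 82.12°
∠(j130 + 0.36) = arctan(130/0.36) = 89.84°
∠(j130 + 9.53) = arctan(130/9.53) = 85.81°
∠(j130 + 720) = arctan(130/720) = 10.23°
∠T(j130) = 82.12° − (89.84° + 85.81° + 10.23°) = -103.77°

-104°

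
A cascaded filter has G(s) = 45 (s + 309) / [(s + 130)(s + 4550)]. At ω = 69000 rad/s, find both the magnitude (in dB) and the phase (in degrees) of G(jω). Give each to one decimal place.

|G| = -63.7 dB, ∠G = -86.4 deg

|j69000 + 309| = √(69000² + 309²) = 6.9e+04
|j69000 + 130| = √(69000² + 130²) = 6.9e+04
|j69000 + 4550| = √(69000² + 4550²) = 6.915e+04
|G(j69000)| = 45 × 6.9e+04 / (6.9e+04 × 6.915e+04) = 0.00065077
20 log₁₀(0.00065077) = -63.73 dB
∠(j69000 + 309) = arctan(69000/309) = 89.74°
∠(j69000 + 130) = arctan(69000/130) = 89.89°
∠(j69000 + 4550) = arctan(69000/4550) = 86.23°
∠G(j69000) = 89.74° − (89.89° + 86.23°) = -86.38°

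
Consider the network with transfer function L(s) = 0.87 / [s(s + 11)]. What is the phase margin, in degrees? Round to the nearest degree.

Gain crossover: |L(jω)| = 1 at ω ≈ 0.0791 rad/s.
∠L(j0.0791) = −90° − arctan(0.0791/11) ≈ -90.41°
PM = 180° + (-90.41°) = 89.59°

90°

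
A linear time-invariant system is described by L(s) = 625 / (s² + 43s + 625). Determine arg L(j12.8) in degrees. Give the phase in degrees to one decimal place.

∠[(j12.8)² + 43(j12.8) + 625] = ∠[461.16 + j550.4] = 50.04°
∠L(j12.8) = −50.04° = -50.04°

-50.0 deg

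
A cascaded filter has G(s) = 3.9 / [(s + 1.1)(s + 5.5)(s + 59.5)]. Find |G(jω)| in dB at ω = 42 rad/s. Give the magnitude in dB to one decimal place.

|j42 + 1.1| = √(42² + 1.1²) = 42.01
|j42 + 5.5| = √(42² + 5.5²) = 42.36
|j42 + 59.5| = √(42² + 59.5²) = 72.83
|G(j42)| = 3.9 / (42.01 × 42.36 × 72.83) = 3.0089e-05
20 log₁₀(3.0089e-05) = -90.43 dB

-90.4 dB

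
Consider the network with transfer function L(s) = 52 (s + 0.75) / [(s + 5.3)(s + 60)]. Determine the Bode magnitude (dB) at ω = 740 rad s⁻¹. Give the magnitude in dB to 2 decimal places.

|j740 + 0.75| = √(740² + 0.75²) = 740
|j740 + 5.3| = √(740² + 5.3²) = 740
|j740 + 60| = √(740² + 60²) = 742.4
|L(j740)| = 52 × 740 / (740 × 742.4) = 0.070039
20 log₁₀(0.070039) = -23.093 dB

-23.09 dB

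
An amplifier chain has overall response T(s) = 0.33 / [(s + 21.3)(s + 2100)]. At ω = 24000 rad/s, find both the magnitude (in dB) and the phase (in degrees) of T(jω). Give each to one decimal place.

|j24000 + 21.3| = √(24000² + 21.3²) = 2.4e+04
|j24000 + 2100| = √(24000² + 2100²) = 2.409e+04
|T(j24000)| = 0.33 / (2.4e+04 × 2.409e+04) = 5.7074e-10
20 log₁₀(5.7074e-10) = -184.87 dB
∠(j24000 + 21.3) = arctan(24000/21.3) = 89.95°
∠(j24000 + 2100) = arctan(24000/2100) = 85.00°
∠T(j24000) = − (89.95° + 85.00°) = -174.95°

|T| = -184.9 dB, ∠T = -174.9 deg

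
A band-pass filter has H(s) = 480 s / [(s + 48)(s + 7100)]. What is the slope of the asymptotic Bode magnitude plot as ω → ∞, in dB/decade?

-20 dB/decade

With 1 zero and 2 poles, the high-frequency asymptotic slope is 20 × (1 − 2) = -20 dB/decade.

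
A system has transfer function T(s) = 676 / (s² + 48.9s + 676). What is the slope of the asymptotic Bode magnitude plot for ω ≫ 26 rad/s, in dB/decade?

-40 dB/decade

With 0 zeros and 2 poles, the high-frequency asymptotic slope is 20 × (0 − 2) = -40 dB/decade.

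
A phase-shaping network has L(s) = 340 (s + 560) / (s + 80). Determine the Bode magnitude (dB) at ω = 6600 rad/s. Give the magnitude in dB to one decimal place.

|j6600 + 560| = √(6600² + 560²) = 6624
|j6600 + 80| = √(6600² + 80²) = 6600
|L(j6600)| = 340 × 6624 / 6600 = 341.2
20 log₁₀(341.2) = 50.66 dB

50.7 dB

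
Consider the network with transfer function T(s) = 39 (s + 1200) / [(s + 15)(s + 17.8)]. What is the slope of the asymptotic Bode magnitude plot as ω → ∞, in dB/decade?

With 1 zero and 2 poles, the high-frequency asymptotic slope is 20 × (1 − 2) = -20 dB/decade.

-20 dB/decade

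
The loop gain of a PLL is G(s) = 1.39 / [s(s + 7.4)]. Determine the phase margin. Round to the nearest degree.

Gain crossover: |G(jω)| = 1 at ω ≈ 0.188 rad/s.
∠G(j0.188) = −90° − arctan(0.188/7.4) ≈ -91.45°
PM = 180° + (-91.45°) = 88.55°

89°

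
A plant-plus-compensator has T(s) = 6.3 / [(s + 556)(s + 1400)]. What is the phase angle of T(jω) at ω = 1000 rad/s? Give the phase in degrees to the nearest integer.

-96 deg

∠(j1000 + 556) = arctan(1000/556) = 60.93°
∠(j1000 + 1400) = arctan(1000/1400) = 35.54°
∠T(j1000) = − (60.93° + 35.54°) = -96.46°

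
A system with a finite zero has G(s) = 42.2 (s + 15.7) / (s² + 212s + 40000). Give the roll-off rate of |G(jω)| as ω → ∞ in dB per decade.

-20 dB/decade

With 1 zero and 2 poles, the high-frequency asymptotic slope is 20 × (1 − 2) = -20 dB/decade.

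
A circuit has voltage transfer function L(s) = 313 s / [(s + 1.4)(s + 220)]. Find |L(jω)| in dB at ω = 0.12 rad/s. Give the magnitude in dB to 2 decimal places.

|j0.12| = 0.12
|j0.12 + 1.4| = √(0.12² + 1.4²) = 1.405
|j0.12 + 220| = √(0.12² + 220²) = 220
|L(j0.12)| = 313 × 0.12 / (1.405 × 220) = 0.1215
20 log₁₀(0.1215) = -18.308 dB

-18.31 dB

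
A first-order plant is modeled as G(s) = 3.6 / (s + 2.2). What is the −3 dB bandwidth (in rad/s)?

2.2 rad/s

For a single-pole low-pass, the −3 dB point is at the pole: ω = 2.2 rad/s.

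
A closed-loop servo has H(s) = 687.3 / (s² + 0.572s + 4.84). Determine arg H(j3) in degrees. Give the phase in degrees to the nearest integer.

∠[(j3)² + 0.572(j3) + 4.84] = ∠[-4.16 + j1.716] = 157.58°
∠H(j3) = −157.58° = -157.58°

-158°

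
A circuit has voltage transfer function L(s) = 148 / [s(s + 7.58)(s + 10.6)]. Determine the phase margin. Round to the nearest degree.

67°

Gain crossover: |L(jω)| = 1 at ω ≈ 1.77 rad s⁻¹.
∠L(j1.77) = −90° − arctan(1.77/7.58) − arctan(1.77/10.6) ≈ -112.61°
PM = 180° + (-112.61°) = 67.39°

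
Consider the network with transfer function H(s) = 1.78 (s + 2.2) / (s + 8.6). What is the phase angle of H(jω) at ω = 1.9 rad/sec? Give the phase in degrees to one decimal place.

∠(j1.9 + 2.2) = arctan(1.9/2.2) = 40.82°
∠(j1.9 + 8.6) = arctan(1.9/8.6) = 12.46°
∠H(j1.9) = 40.82° − 12.46° = 28.36°

28.4°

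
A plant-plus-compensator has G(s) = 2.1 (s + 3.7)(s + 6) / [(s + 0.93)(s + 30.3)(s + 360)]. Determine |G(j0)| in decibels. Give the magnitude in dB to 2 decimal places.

G(0) = 2.1 × 3.7 × 6 / (0.93 × 30.3 × 360) = 0.0045956
20 log₁₀(0.0045956) = -46.753 dB

-46.75 dB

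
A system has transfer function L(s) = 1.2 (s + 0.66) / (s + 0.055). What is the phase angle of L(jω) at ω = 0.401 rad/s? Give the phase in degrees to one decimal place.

-50.9°

∠(j0.401 + 0.66) = arctan(0.401/0.66) = 31.28°
∠(j0.401 + 0.055) = arctan(0.401/0.055) = 82.19°
∠L(j0.401) = 31.28° − 82.19° = -50.91°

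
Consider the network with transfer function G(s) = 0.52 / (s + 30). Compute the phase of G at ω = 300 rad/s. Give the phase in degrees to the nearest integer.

-84°

∠(j300 + 30) = arctan(300/30) = 84.29°
∠G(j300) = −84.29° = -84.29°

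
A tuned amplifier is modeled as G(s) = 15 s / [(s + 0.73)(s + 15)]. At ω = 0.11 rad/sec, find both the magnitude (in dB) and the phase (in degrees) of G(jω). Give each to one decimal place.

|j0.11| = 0.11
|j0.11 + 0.73| = √(0.11² + 0.73²) = 0.7382
|j0.11 + 15| = √(0.11² + 15²) = 15
|G(j0.11)| = 15 × 0.11 / (0.7382 × 15) = 0.149
20 log₁₀(0.149) = -16.54 dB
∠(j0.11) = 90.00°
∠(j0.11 + 0.73) = arctan(0.11/0.73) = 8.57°
∠(j0.11 + 15) = arctan(0.11/15) = 0.42°
∠G(j0.11) = 90.00° − (8.57° + 0.42°) = 81.01°

|G| = -16.5 dB, ∠G = 81.0°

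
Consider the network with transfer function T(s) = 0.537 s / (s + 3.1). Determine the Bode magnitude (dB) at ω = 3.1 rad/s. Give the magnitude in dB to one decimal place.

-8.4 dB

|j3.1| = 3.1
|j3.1 + 3.1| = √(3.1² + 3.1²) = 4.384
|T(j3.1)| = 0.537 × 3.1 / 4.384 = 0.37972
20 log₁₀(0.37972) = -8.41 dB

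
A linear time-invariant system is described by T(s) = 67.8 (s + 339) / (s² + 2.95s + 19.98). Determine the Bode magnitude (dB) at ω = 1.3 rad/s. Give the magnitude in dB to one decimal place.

61.8 dB

|j1.3 + 339| = √(1.3² + 339²) = 339
|(j1.3)² + 2.95(j1.3) + 19.98| = |18.29 + j3.835| = 18.69
|T(j1.3)| = 67.8 × 339 / 18.69 = 1229.9
20 log₁₀(1229.9) = 61.80 dB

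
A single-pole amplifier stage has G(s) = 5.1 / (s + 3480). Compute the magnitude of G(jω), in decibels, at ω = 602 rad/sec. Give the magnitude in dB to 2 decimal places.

-56.81 dB

|j602 + 3480| = √(602² + 3480²) = 3532
|G(j602)| = 5.1 / 3532 = 0.0014441
20 log₁₀(0.0014441) = -56.808 dB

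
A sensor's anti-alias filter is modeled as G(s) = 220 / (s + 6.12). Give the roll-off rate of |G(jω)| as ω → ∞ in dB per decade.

-20 dB/decade

With 0 zeros and 1 pole, the high-frequency asymptotic slope is 20 × (0 − 1) = -20 dB/decade.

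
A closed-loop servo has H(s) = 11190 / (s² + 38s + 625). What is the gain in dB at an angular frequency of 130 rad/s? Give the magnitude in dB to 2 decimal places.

-3.64 dB

|(j130)² + 38(j130) + 625| = |-16275 + j4940| = 1.701e+04
|H(j130)| = 11190 / 1.701e+04 = 0.65792
20 log₁₀(0.65792) = -3.637 dB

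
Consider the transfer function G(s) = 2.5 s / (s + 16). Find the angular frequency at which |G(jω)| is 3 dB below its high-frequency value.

For a single-pole high-pass, the −3 dB point is at the pole: ω = 16 rad/s.

16 rad/s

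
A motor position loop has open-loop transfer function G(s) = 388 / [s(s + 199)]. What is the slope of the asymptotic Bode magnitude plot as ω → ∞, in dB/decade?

With 0 zeros and 2 poles, the high-frequency asymptotic slope is 20 × (0 − 2) = -40 dB/decade.

-40 dB/decade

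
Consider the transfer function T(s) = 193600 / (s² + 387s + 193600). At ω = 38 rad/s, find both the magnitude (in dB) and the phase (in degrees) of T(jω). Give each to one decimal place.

|(j38)² + 387(j38) + 193600| = |1.9216e+05 + j14706| = 1.927e+05
|T(j38)| = 193600 / 1.927e+05 = 1.0046
20 log₁₀(1.0046) = 0.04 dB
∠[(j38)² + 387(j38) + 193600] = ∠[1.9216e+05 + j14706] = 4.38°
∠T(j38) = −4.38° = -4.38°

|T| = 0.0 dB, ∠T = -4.4°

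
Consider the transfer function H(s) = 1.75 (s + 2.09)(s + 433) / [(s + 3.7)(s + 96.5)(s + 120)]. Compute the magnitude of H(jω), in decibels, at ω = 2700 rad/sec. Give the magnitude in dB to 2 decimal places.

|j2700 + 2.09| = √(2700² + 2.09²) = 2700
|j2700 + 433| = √(2700² + 433²) = 2734
|j2700 + 3.7| = √(2700² + 3.7²) = 2700
|j2700 + 96.5| = √(2700² + 96.5²) = 2702
|j2700 + 120| = √(2700² + 120²) = 2703
|H(j2700)| = 1.75 × 2700 × 2734 / (2700 × 2702 × 2703) = 0.00065536
20 log₁₀(0.00065536) = -63.670 dB

-63.67 dB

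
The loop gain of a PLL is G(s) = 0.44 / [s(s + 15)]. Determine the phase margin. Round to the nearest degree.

90°

Gain crossover: |G(jω)| = 1 at ω ≈ 0.0293 rad s⁻¹.
∠G(j0.0293) = −90° − arctan(0.0293/15) ≈ -90.11°
PM = 180° + (-90.11°) = 89.89°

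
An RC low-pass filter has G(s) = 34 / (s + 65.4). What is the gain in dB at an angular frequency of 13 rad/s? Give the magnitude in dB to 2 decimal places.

-5.85 dB

|j13 + 65.4| = √(13² + 65.4²) = 66.68
|G(j13)| = 34 / 66.68 = 0.5099
20 log₁₀(0.5099) = -5.850 dB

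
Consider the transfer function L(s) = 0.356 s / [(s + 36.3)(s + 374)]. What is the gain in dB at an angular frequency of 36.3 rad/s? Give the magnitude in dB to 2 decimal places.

-63.48 dB

|j36.3| = 36.3
|j36.3 + 36.3| = √(36.3² + 36.3²) = 51.34
|j36.3 + 374| = √(36.3² + 374²) = 375.8
|L(j36.3)| = 0.356 × 36.3 / (51.34 × 375.8) = 0.00066993
20 log₁₀(0.00066993) = -63.479 dB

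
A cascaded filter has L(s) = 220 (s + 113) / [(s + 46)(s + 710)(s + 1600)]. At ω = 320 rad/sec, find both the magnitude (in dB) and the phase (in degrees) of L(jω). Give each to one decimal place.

|L| = -74.8 dB, ∠L = -46.8 deg

|j320 + 113| = √(320² + 113²) = 339.4
|j320 + 46| = √(320² + 46²) = 323.3
|j320 + 710| = √(320² + 710²) = 778.8
|j320 + 1600| = √(320² + 1600²) = 1632
|L(j320)| = 220 × 339.4 / (323.3 × 778.8 × 1632) = 0.00018174
20 log₁₀(0.00018174) = -74.81 dB
∠(j320 + 113) = arctan(320/113) = 70.55°
∠(j320 + 46) = arctan(320/46) = 81.82°
∠(j320 + 710) = arctan(320/710) = 24.26°
∠(j320 + 1600) = arctan(320/1600) = 11.31°
∠L(j320) = 70.55° − (81.82° + 24.26° + 11.31°) = -46.84°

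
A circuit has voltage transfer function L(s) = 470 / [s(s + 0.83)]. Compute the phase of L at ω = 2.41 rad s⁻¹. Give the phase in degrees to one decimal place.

-161.0 deg

∠(j2.41 + 0.83) = arctan(2.41/0.83) = 71.00°
∠(j2.41) = 90.00°
∠L(j2.41) = − (71.00° + 90.00°) = -161.00°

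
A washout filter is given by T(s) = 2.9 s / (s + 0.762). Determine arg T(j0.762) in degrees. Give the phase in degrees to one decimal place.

45.0°

∠(j0.762) = 90.00°
∠(j0.762 + 0.762) = arctan(0.762/0.762) = 45.00°
∠T(j0.762) = 90.00° − 45.00° = 45.00°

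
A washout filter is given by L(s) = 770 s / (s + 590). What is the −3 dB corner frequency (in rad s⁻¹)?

For a single-pole high-pass, the −3 dB point is at the pole: ω = 590 rad s⁻¹.

590 rad s⁻¹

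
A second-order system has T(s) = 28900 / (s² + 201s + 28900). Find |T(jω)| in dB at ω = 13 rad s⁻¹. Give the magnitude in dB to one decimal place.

|(j13)² + 201(j13) + 28900| = |28731 + j2613| = 2.885e+04
|T(j13)| = 28900 / 2.885e+04 = 1.0017
20 log₁₀(1.0017) = 0.02 dB

0.0 dB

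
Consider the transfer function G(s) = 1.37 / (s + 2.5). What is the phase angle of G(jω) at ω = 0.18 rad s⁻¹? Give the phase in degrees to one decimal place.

-4.1°

∠(j0.18 + 2.5) = arctan(0.18/2.5) = 4.12°
∠G(j0.18) = −4.12° = -4.12°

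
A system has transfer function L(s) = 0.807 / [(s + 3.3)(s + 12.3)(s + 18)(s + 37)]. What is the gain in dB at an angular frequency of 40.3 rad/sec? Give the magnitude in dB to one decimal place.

|j40.3 + 3.3| = √(40.3² + 3.3²) = 40.43
|j40.3 + 12.3| = √(40.3² + 12.3²) = 42.14
|j40.3 + 18| = √(40.3² + 18²) = 44.14
|j40.3 + 37| = √(40.3² + 37²) = 54.71
|L(j40.3)| = 0.807 / (40.43 × 42.14 × 44.14 × 54.71) = 1.9616e-07
20 log₁₀(1.9616e-07) = -134.15 dB

-134.1 dB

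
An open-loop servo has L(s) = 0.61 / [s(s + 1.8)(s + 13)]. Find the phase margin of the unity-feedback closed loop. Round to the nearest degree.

89 deg

Gain crossover: |L(jω)| = 1 at ω ≈ 0.0261 rad/sec.
∠L(j0.0261) = −90° − arctan(0.0261/1.8) − arctan(0.0261/13) ≈ -90.94°
PM = 180° + (-90.94°) = 89.06°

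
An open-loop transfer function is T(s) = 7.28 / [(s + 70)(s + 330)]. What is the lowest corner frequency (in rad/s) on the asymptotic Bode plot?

Break frequencies occur at each pole and zero magnitude: 70 rad/s, 330 rad/s.
The lowest is 70 rad/s.

70 rad/s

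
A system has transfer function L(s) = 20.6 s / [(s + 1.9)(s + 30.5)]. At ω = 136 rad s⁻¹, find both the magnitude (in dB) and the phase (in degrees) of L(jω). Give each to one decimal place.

|j136| = 136
|j136 + 1.9| = √(136² + 1.9²) = 136
|j136 + 30.5| = √(136² + 30.5²) = 139.4
|L(j136)| = 20.6 × 136 / (136 × 139.4) = 0.14778
20 log₁₀(0.14778) = -16.61 dB
∠(j136) = 90.00°
∠(j136 + 1.9) = arctan(136/1.9) = 89.20°
∠(j136 + 30.5) = arctan(136/30.5) = 77.36°
∠L(j136) = 90.00° − (89.20° + 77.36°) = -76.56°

|L| = -16.6 dB, ∠L = -76.6 deg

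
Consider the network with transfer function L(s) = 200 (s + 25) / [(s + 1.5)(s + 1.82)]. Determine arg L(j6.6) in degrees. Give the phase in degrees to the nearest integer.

∠(j6.6 + 25) = arctan(6.6/25) = 14.79°
∠(j6.6 + 1.5) = arctan(6.6/1.5) = 77.20°
∠(j6.6 + 1.82) = arctan(6.6/1.82) = 74.58°
∠L(j6.6) = 14.79° − (77.20° + 74.58°) = -136.99°

-137°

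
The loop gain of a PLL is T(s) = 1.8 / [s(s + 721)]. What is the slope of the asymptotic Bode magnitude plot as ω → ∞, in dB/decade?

-40 dB/decade

With 0 zeros and 2 poles, the high-frequency asymptotic slope is 20 × (0 − 2) = -40 dB/decade.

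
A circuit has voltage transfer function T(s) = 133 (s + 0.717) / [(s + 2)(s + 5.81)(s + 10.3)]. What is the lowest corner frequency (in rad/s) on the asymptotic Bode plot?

Break frequencies occur at each pole and zero magnitude: 0.717 rad/s, 2 rad/s, 5.81 rad/s, 10.3 rad/s.
The lowest is 0.717 rad/s.

0.717 rad/s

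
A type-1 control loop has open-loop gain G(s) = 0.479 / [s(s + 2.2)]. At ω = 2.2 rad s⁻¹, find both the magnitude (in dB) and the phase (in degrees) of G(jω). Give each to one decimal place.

|j2.2 + 2.2| = √(2.2² + 2.2²) = 3.111
|j2.2| = 2.2
|G(j2.2)| = 0.479 / (3.111 × 2.2) = 0.06998
20 log₁₀(0.06998) = -23.10 dB
∠(j2.2 + 2.2) = arctan(2.2/2.2) = 45.00°
∠(j2.2) = 90.00°
∠G(j2.2) = − (45.00° + 90.00°) = -135.00°

|G| = -23.1 dB, ∠G = -135.0°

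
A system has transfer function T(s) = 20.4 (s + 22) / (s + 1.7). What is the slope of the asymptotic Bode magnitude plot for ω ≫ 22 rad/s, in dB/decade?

0 dB/decade

With 1 zero and 1 pole, the high-frequency asymptotic slope is 20 × (1 − 1) = 0 dB/decade.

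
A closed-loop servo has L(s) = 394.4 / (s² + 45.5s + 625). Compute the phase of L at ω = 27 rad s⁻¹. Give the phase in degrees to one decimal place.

-94.8 deg

∠[(j27)² + 45.5(j27) + 625] = ∠[-104 + j1228.5] = 94.84°
∠L(j27) = −94.84° = -94.84°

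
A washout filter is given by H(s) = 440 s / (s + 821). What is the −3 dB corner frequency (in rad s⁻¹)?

For a single-pole high-pass, the −3 dB point is at the pole: ω = 821 rad s⁻¹.

821 rad s⁻¹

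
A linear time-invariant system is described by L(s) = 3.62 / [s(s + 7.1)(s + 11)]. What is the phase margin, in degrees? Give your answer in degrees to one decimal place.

89.4 deg

Gain crossover: |L(jω)| = 1 at ω ≈ 0.0463 rad/s.
∠L(j0.0463) = −90° − arctan(0.0463/7.1) − arctan(0.0463/11) ≈ -90.62°
PM = 180° + (-90.62°) = 89.38°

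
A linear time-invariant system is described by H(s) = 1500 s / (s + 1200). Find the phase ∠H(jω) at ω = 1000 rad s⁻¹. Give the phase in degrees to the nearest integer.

50 deg

∠(j1000) = 90.00°
∠(j1000 + 1200) = arctan(1000/1200) = 39.81°
∠H(j1000) = 90.00° − 39.81° = 50.19°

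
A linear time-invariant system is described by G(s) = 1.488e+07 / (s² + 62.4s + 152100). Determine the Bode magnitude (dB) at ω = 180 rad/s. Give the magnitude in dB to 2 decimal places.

|(j180)² + 62.4(j180) + 152100| = |1.197e+05 + j11232| = 1.202e+05
|G(j180)| = 1.488e+07 / 1.202e+05 = 123.77
20 log₁₀(123.77) = 41.852 dB

41.85 dB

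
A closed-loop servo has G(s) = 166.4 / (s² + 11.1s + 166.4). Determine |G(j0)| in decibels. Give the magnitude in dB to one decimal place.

0.0 dB

G(0) = 166.4 / 166.4 = 1
20 log₁₀(1) = 0.00 dB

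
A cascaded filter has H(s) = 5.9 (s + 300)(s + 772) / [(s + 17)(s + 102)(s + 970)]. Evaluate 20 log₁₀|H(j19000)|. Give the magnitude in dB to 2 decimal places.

|j19000 + 300| = √(19000² + 300²) = 1.9e+04
|j19000 + 772| = √(19000² + 772²) = 1.902e+04
|j19000 + 17| = √(19000² + 17²) = 1.9e+04
|j19000 + 102| = √(19000² + 102²) = 1.9e+04
|j19000 + 970| = √(19000² + 970²) = 1.902e+04
|H(j19000)| = 5.9 × 1.9e+04 × 1.902e+04 / (1.9e+04 × 1.9e+04 × 1.902e+04) = 0.00031041
20 log₁₀(0.00031041) = -70.161 dB

-70.16 dB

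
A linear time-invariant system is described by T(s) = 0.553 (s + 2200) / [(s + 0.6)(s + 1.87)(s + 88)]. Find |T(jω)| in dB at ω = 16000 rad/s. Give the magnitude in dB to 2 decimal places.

-173.23 dB

|j16000 + 2200| = √(16000² + 2200²) = 1.615e+04
|j16000 + 0.6| = √(16000² + 0.6²) = 1.6e+04
|j16000 + 1.87| = √(16000² + 1.87²) = 1.6e+04
|j16000 + 88| = √(16000² + 88²) = 1.6e+04
|T(j16000)| = 0.553 × 1.615e+04 / (1.6e+04 × 1.6e+04 × 1.6e+04) = 2.1804e-09
20 log₁₀(2.1804e-09) = -173.229 dB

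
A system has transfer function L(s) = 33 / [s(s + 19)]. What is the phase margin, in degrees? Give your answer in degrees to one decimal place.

Gain crossover: |L(jω)| = 1 at ω ≈ 1.73 rad/sec.
∠L(j1.73) = −90° − arctan(1.73/19) ≈ -95.20°
PM = 180° + (-95.20°) = 84.80°

84.8°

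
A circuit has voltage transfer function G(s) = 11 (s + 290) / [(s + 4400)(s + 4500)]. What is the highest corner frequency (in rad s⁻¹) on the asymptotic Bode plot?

4500 rad s⁻¹

Break frequencies occur at each pole and zero magnitude: 290 rad s⁻¹, 4400 rad s⁻¹, 4500 rad s⁻¹.
The highest is 4500 rad s⁻¹.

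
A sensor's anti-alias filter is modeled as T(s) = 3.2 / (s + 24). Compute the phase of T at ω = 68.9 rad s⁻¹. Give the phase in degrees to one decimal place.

∠(j68.9 + 24) = arctan(68.9/24) = 70.80°
∠T(j68.9) = −70.80° = -70.80°

-70.8 deg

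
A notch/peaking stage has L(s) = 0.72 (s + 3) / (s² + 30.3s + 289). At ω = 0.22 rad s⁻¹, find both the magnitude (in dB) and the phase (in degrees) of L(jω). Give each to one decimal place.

|j0.22 + 3| = √(0.22² + 3²) = 3.008
|(j0.22)² + 30.3(j0.22) + 289| = |288.95 + j6.666| = 289
|L(j0.22)| = 0.72 × 3.008 / 289 = 0.0074934
20 log₁₀(0.0074934) = -42.51 dB
∠(j0.22 + 3) = arctan(0.22/3) = 4.19°
∠[(j0.22)² + 30.3(j0.22) + 289] = ∠[288.95 + j6.666] = 1.32°
∠L(j0.22) = 4.19° − 1.32° = 2.87°

|L| = -42.5 dB, ∠L = 2.9°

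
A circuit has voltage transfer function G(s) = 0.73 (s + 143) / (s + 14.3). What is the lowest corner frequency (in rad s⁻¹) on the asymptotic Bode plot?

Break frequencies occur at each pole and zero magnitude: 14.3 rad s⁻¹, 143 rad s⁻¹.
The lowest is 14.3 rad s⁻¹.

14.3 rad s⁻¹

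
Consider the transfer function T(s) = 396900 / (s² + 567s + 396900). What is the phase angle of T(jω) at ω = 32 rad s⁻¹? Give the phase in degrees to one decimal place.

∠[(j32)² + 567(j32) + 396900] = ∠[3.9588e+05 + j18144] = 2.62°
∠T(j32) = −2.62° = -2.62°

-2.6°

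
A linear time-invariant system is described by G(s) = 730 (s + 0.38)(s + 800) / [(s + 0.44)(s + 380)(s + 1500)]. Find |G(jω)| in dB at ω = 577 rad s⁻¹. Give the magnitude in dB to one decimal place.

-3.8 dB

|j577 + 0.38| = √(577² + 0.38²) = 577
|j577 + 800| = √(577² + 800²) = 986.4
|j577 + 0.44| = √(577² + 0.44²) = 577
|j577 + 380| = √(577² + 380²) = 690.9
|j577 + 1500| = √(577² + 1500²) = 1607
|G(j577)| = 730 × 577 × 986.4 / (577 × 690.9 × 1607) = 0.64848
20 log₁₀(0.64848) = -3.76 dB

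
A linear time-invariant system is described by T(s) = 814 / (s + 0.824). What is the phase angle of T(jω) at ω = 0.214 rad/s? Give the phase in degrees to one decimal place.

∠(j0.214 + 0.824) = arctan(0.214/0.824) = 14.56°
∠T(j0.214) = −14.56° = -14.56°

-14.6°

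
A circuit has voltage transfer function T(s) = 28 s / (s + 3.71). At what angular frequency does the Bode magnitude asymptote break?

The single real pole at s = −3.71 gives a corner at ω = 3.71 rad/s.

3.71 rad/s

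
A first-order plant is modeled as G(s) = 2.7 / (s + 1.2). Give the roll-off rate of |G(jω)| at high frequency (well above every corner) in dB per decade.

With 0 zeros and 1 pole, the high-frequency asymptotic slope is 20 × (0 − 1) = -20 dB/decade.

-20 dB/decade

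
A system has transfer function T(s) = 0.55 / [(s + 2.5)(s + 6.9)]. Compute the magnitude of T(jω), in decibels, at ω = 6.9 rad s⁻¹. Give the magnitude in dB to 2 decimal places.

-42.29 dB

|j6.9 + 2.5| = √(6.9² + 2.5²) = 7.339
|j6.9 + 6.9| = √(6.9² + 6.9²) = 9.758
|T(j6.9)| = 0.55 / (7.339 × 9.758) = 0.0076801
20 log₁₀(0.0076801) = -42.293 dB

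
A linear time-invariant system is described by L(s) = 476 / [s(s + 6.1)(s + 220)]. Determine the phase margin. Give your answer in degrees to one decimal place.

Gain crossover: |L(jω)| = 1 at ω ≈ 0.354 rad/sec.
∠L(j0.354) = −90° − arctan(0.354/6.1) − arctan(0.354/220) ≈ -93.41°
PM = 180° + (-93.41°) = 86.59°

86.6°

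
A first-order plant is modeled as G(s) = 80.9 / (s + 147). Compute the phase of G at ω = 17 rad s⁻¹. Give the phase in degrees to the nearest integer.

∠(j17 + 147) = arctan(17/147) = 6.60°
∠G(j17) = −6.60° = -6.60°

-7°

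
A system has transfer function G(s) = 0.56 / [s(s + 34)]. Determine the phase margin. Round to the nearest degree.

Gain crossover: |G(jω)| = 1 at ω ≈ 0.0165 rad s⁻¹.
∠G(j0.0165) = −90° − arctan(0.0165/34) ≈ -90.03°
PM = 180° + (-90.03°) = 89.97°

90 deg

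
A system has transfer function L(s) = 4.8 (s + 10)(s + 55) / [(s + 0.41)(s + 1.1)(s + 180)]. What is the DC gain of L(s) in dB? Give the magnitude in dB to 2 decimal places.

L(0) = 4.8 × 10 × 55 / (0.41 × 1.1 × 180) = 32.52
20 log₁₀(32.52) = 30.243 dB

30.24 dB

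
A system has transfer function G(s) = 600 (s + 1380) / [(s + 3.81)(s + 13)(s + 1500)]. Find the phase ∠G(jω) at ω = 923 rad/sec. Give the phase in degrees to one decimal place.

-176.8 deg

∠(j923 + 1380) = arctan(923/1380) = 33.78°
∠(j923 + 3.81) = arctan(923/3.81) = 89.76°
∠(j923 + 13) = arctan(923/13) = 89.19°
∠(j923 + 1500) = arctan(923/1500) = 31.61°
∠G(j923) = 33.78° − (89.76° + 89.19° + 31.61°) = -176.79°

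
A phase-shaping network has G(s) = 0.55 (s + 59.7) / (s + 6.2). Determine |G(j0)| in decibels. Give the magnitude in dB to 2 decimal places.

G(0) = 0.55 × 59.7 / 6.2 = 5.296
20 log₁₀(5.296) = 14.479 dB

14.48 dB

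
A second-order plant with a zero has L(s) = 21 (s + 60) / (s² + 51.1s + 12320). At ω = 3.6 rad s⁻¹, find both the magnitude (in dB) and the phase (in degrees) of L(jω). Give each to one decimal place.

|j3.6 + 60| = √(3.6² + 60²) = 60.11
|(j3.6)² + 51.1(j3.6) + 12320| = |12307 + j183.96| = 1.231e+04
|L(j3.6)| = 21 × 60.11 / 1.231e+04 = 0.10255
20 log₁₀(0.10255) = -19.78 dB
∠(j3.6 + 60) = arctan(3.6/60) = 3.43°
∠[(j3.6)² + 51.1(j3.6) + 12320] = ∠[12307 + j183.96] = 0.86°
∠L(j3.6) = 3.43° − 0.86° = 2.58°

|L| = -19.8 dB, ∠L = 2.6°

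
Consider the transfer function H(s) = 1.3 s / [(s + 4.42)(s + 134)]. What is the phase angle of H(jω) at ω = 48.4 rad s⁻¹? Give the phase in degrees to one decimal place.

-14.6°

∠(j48.4) = 90.00°
∠(j48.4 + 4.42) = arctan(48.4/4.42) = 84.78°
∠(j48.4 + 134) = arctan(48.4/134) = 19.86°
∠H(j48.4) = 90.00° − (84.78° + 19.86°) = -14.64°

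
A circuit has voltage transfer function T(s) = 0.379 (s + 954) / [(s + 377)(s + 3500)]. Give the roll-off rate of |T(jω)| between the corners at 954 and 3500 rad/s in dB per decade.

0 dB/decade

In this band the factors already past their corner are: zero at 954, pole at 377; net slope = 0 dB/decade.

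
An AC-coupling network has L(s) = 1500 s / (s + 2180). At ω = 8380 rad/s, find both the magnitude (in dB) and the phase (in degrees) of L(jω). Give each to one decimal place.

|j8380| = 8380
|j8380 + 2180| = √(8380² + 2180²) = 8659
|L(j8380)| = 1500 × 8380 / 8659 = 1451.7
20 log₁₀(1451.7) = 63.24 dB
∠(j8380) = 90.00°
∠(j8380 + 2180) = arctan(8380/2180) = 75.42°
∠L(j8380) = 90.00° − 75.42° = 14.58°

|L| = 63.2 dB, ∠L = 14.6°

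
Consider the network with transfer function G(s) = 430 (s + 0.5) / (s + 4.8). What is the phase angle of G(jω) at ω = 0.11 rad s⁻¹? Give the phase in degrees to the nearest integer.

11°

∠(j0.11 + 0.5) = arctan(0.11/0.5) = 12.41°
∠(j0.11 + 4.8) = arctan(0.11/4.8) = 1.31°
∠G(j0.11) = 12.41° − 1.31° = 11.09°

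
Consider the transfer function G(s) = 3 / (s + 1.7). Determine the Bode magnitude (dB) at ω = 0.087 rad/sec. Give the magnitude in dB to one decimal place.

|j0.087 + 1.7| = √(0.087² + 1.7²) = 1.702
|G(j0.087)| = 3 / 1.702 = 1.7624
20 log₁₀(1.7624) = 4.92 dB

4.9 dB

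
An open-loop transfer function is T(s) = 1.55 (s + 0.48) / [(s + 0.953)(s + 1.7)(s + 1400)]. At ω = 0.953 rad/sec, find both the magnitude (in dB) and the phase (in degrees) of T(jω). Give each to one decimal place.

|T| = -66.9 dB, ∠T = -11.0 deg

|j0.953 + 0.48| = √(0.953² + 0.48²) = 1.067
|j0.953 + 0.953| = √(0.953² + 0.953²) = 1.348
|j0.953 + 1.7| = √(0.953² + 1.7²) = 1.949
|j0.953 + 1400| = √(0.953² + 1400²) = 1400
|T(j0.953)| = 1.55 × 1.067 / (1.348 × 1.949 × 1400) = 0.00044977
20 log₁₀(0.00044977) = -66.94 dB
∠(j0.953 + 0.48) = arctan(0.953/0.48) = 63.27°
∠(j0.953 + 0.953) = arctan(0.953/0.953) = 45.00°
∠(j0.953 + 1.7) = arctan(0.953/1.7) = 29.27°
∠(j0.953 + 1400) = arctan(0.953/1400) = 0.04°
∠T(j0.953) = 63.27° − (45.00° + 29.27° + 0.04°) = -11.05°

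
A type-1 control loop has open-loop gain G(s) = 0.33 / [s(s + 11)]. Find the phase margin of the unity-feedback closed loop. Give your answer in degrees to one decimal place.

Gain crossover: |G(jω)| = 1 at ω ≈ 0.03 rad/sec.
∠G(j0.03) = −90° − arctan(0.03/11) ≈ -90.16°
PM = 180° + (-90.16°) = 89.84°

89.8°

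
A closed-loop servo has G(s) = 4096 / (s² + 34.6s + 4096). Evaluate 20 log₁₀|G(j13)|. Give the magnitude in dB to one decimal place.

0.3 dB

|(j13)² + 34.6(j13) + 4096| = |3927 + j449.8| = 3953
|G(j13)| = 4096 / 3953 = 1.0363
20 log₁₀(1.0363) = 0.31 dB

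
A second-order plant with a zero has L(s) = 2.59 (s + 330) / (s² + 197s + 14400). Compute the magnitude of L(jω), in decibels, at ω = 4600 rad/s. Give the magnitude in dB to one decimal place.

|j4600 + 330| = √(4600² + 330²) = 4612
|(j4600)² + 197(j4600) + 14400| = |-2.1146e+07 + j9.062e+05| = 2.117e+07
|L(j4600)| = 2.59 × 4612 / 2.117e+07 = 0.00056436
20 log₁₀(0.00056436) = -64.97 dB

-65.0 dB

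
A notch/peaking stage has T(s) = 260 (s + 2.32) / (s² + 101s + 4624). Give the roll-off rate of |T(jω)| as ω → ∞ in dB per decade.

-20 dB/decade

With 1 zero and 2 poles, the high-frequency asymptotic slope is 20 × (1 − 2) = -20 dB/decade.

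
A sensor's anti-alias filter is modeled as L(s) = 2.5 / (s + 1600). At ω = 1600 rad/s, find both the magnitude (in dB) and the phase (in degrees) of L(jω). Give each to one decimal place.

|j1600 + 1600| = √(1600² + 1600²) = 2263
|L(j1600)| = 2.5 / 2263 = 0.0011049
20 log₁₀(0.0011049) = -59.13 dB
∠(j1600 + 1600) = arctan(1600/1600) = 45.00°
∠L(j1600) = −45.00° = -45.00°

|L| = -59.1 dB, ∠L = -45.0 deg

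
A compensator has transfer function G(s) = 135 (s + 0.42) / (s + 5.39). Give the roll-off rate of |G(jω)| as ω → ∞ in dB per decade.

With 1 zero and 1 pole, the high-frequency asymptotic slope is 20 × (1 − 1) = 0 dB/decade.

0 dB/decade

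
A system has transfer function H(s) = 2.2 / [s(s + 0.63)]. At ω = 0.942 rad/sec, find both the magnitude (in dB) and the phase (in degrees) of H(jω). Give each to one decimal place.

|H| = 6.3 dB, ∠H = -146.2 deg

|j0.942 + 0.63| = √(0.942² + 0.63²) = 1.133
|j0.942| = 0.942
|H(j0.942)| = 2.2 / (1.133 × 0.942) = 2.0608
20 log₁₀(2.0608) = 6.28 dB
∠(j0.942 + 0.63) = arctan(0.942/0.63) = 56.23°
∠(j0.942) = 90.00°
∠H(j0.942) = − (56.23° + 90.00°) = -146.23°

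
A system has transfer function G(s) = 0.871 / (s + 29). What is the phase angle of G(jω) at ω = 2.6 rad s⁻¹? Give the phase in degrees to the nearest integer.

∠(j2.6 + 29) = arctan(2.6/29) = 5.12°
∠G(j2.6) = −5.12° = -5.12°

-5°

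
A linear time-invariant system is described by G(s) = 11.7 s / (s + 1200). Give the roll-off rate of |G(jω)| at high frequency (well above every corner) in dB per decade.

With 1 zero and 1 pole, the high-frequency asymptotic slope is 20 × (1 − 1) = 0 dB/decade.

0 dB/decade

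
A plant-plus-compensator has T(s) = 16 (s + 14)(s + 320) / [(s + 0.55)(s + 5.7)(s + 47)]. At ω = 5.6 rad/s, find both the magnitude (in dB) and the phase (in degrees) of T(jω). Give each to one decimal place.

|T| = 31.2 dB, ∠T = -112.9°

|j5.6 + 14| = √(5.6² + 14²) = 15.08
|j5.6 + 320| = √(5.6² + 320²) = 320
|j5.6 + 0.55| = √(5.6² + 0.55²) = 5.627
|j5.6 + 5.7| = √(5.6² + 5.7²) = 7.991
|j5.6 + 47| = √(5.6² + 47²) = 47.33
|T(j5.6)| = 16 × 15.08 × 320 / (5.627 × 7.991 × 47.33) = 36.281
20 log₁₀(36.281) = 31.19 dB
∠(j5.6 + 14) = arctan(5.6/14) = 21.80°
∠(j5.6 + 320) = arctan(5.6/320) = 1.00°
∠(j5.6 + 0.55) = arctan(5.6/0.55) = 84.39°
∠(j5.6 + 5.7) = arctan(5.6/5.7) = 44.49°
∠(j5.6 + 47) = arctan(5.6/47) = 6.79°
∠T(j5.6) = 21.80° + 1.00° − (84.39° + 44.49° + 6.79°) = -112.87°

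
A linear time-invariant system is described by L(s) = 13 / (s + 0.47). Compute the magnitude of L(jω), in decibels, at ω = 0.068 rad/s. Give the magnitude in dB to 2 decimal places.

28.75 dB

|j0.068 + 0.47| = √(0.068² + 0.47²) = 0.4749
|L(j0.068)| = 13 / 0.4749 = 27.375
20 log₁₀(27.375) = 28.747 dB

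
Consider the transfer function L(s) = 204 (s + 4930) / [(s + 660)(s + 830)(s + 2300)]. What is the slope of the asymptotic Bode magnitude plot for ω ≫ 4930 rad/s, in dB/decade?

With 1 zero and 3 poles, the high-frequency asymptotic slope is 20 × (1 − 3) = -40 dB/decade.

-40 dB/decade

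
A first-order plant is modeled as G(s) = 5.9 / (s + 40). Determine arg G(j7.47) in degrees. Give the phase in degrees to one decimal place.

-10.6 deg

∠(j7.47 + 40) = arctan(7.47/40) = 10.58°
∠G(j7.47) = −10.58° = -10.58°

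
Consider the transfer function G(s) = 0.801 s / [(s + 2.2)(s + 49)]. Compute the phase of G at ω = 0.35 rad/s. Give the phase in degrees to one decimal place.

80.6°

∠(j0.35) = 90.00°
∠(j0.35 + 2.2) = arctan(0.35/2.2) = 9.04°
∠(j0.35 + 49) = arctan(0.35/49) = 0.41°
∠G(j0.35) = 90.00° − (9.04° + 0.41°) = 80.55°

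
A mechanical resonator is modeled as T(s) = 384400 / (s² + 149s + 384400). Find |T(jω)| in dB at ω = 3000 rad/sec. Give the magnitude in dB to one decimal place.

|(j3000)² + 149(j3000) + 384400| = |-8.6156e+06 + j4.47e+05| = 8.627e+06
|T(j3000)| = 384400 / 8.627e+06 = 0.044557
20 log₁₀(0.044557) = -27.02 dB

-27.0 dB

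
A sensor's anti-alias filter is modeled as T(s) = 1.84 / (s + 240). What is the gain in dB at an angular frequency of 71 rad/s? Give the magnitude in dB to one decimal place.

|j71 + 240| = √(71² + 240²) = 250.3
|T(j71)| = 1.84 / 250.3 = 0.0073517
20 log₁₀(0.0073517) = -42.67 dB

-42.7 dB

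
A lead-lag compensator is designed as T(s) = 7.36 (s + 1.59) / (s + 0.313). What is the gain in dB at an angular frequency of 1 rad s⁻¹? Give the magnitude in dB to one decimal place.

22.4 dB

|j1 + 1.59| = √(1² + 1.59²) = 1.878
|j1 + 0.313| = √(1² + 0.313²) = 1.048
|T(j1)| = 7.36 × 1.878 / 1.048 = 13.193
20 log₁₀(13.193) = 22.41 dB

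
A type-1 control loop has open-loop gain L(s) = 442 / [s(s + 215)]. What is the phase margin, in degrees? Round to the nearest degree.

Gain crossover: |L(jω)| = 1 at ω ≈ 2.06 rad/s.
∠L(j2.06) = −90° − arctan(2.06/215) ≈ -90.55°
PM = 180° + (-90.55°) = 89.45°

89°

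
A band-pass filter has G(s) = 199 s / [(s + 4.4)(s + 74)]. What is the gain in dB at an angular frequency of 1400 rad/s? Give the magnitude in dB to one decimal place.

-17.0 dB

|j1400| = 1400
|j1400 + 4.4| = √(1400² + 4.4²) = 1400
|j1400 + 74| = √(1400² + 74²) = 1402
|G(j1400)| = 199 × 1400 / (1400 × 1402) = 0.14194
20 log₁₀(0.14194) = -16.96 dB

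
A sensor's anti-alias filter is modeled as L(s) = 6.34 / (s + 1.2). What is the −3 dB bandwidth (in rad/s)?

1.2 rad/s

For a single-pole low-pass, the −3 dB point is at the pole: ω = 1.2 rad/s.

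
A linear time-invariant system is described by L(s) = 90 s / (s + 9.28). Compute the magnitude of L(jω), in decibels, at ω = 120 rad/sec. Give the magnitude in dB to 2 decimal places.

39.06 dB

|j120| = 120
|j120 + 9.28| = √(120² + 9.28²) = 120.4
|L(j120)| = 90 × 120 / 120.4 = 89.732
20 log₁₀(89.732) = 39.059 dB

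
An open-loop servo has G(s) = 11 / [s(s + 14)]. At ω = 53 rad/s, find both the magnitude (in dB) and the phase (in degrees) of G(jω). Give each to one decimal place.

|G| = -48.4 dB, ∠G = -165.2°

|j53 + 14| = √(53² + 14²) = 54.82
|j53| = 53
|G(j53)| = 11 / (54.82 × 53) = 0.0037861
20 log₁₀(0.0037861) = -48.44 dB
∠(j53 + 14) = arctan(53/14) = 75.20°
∠(j53) = 90.00°
∠G(j53) = − (75.20° + 90.00°) = -165.20°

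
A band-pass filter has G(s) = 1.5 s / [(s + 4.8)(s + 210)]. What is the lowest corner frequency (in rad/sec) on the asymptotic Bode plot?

Break frequencies occur at each pole and zero magnitude: 4.8 rad/sec, 210 rad/sec.
The lowest is 4.8 rad/sec.

4.8 rad/sec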